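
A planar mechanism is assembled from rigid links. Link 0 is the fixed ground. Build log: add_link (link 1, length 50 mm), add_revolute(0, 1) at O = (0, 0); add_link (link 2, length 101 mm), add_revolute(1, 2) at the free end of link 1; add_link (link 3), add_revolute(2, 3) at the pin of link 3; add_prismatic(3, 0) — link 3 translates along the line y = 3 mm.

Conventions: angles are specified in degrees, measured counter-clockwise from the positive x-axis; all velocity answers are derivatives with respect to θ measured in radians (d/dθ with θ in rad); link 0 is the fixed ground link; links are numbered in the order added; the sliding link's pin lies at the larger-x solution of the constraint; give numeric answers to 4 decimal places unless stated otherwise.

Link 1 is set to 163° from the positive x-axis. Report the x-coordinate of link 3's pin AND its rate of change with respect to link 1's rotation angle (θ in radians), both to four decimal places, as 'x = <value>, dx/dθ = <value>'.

geometry: r = 50 mm, L = 101 mm, e = 3 mm
crank pin P = (r cos θ, r sin θ) = (-47.815238, 14.618585)
h = r sin θ − e = 14.618585 − 3 = 11.618585
x = r cos θ + √(L² − h²) = -47.815238 + 100.329500 = 52.514262
dx/dθ = −r sin θ − h·r cos θ/√(L² − h²) (θ in radians; h = 11.618585) = -9.081376

x = 52.5143, dx/dθ = -9.0814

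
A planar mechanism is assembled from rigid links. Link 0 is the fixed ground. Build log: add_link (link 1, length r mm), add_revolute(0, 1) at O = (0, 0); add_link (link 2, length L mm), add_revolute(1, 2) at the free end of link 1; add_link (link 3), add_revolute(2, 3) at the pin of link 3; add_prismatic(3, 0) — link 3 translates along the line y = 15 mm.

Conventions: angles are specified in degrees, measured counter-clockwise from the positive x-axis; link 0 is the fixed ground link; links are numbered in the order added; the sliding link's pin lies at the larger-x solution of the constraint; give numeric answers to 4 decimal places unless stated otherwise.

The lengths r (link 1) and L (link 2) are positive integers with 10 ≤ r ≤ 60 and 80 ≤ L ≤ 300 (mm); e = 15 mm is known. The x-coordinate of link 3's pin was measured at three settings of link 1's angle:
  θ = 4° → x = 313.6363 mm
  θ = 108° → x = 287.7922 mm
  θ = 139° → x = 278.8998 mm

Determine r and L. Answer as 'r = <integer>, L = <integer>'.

constraint per measurement: (x − r cos θ)² + (r sin θ − e)² = L²
subtracting the θ₁ and θ₂ equations cancels the r² and L² terms:
r = (x₁² − x₂²) / (2[(x₁cos θ₁ + e sin θ₁) − (x₂cos θ₂ + e sin θ₂)]) = 19.9999 → r = 20
L² = (x₁ − r cos θ₁)² + (r sin θ₁ − e)² = 86435.9829 → L = 294.0000 → L = 294
check at θ₃=139°: x = 278.8998 (printed 278.8998) ✓

r = 20, L = 294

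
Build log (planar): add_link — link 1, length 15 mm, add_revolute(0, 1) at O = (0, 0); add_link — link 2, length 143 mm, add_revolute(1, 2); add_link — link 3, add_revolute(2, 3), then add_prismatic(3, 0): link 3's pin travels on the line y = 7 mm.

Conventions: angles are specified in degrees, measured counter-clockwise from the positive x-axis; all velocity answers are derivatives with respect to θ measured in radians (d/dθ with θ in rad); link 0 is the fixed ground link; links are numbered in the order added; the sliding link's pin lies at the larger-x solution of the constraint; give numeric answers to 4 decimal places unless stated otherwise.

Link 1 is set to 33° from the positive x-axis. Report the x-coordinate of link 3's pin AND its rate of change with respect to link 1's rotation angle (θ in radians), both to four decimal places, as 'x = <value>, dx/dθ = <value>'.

geometry: r = 15 mm, L = 143 mm, e = 7 mm
crank pin P = (r cos θ, r sin θ) = (12.580059, 8.169586)
h = r sin θ − e = 8.169586 − 7 = 1.169586
x = r cos θ + √(L² − h²) = 12.580059 + 142.995217 = 155.575275
dx/dθ = −r sin θ − h·r cos θ/√(L² − h²) (θ in radians; h = 1.169586) = -8.272480

x = 155.5753, dx/dθ = -8.2725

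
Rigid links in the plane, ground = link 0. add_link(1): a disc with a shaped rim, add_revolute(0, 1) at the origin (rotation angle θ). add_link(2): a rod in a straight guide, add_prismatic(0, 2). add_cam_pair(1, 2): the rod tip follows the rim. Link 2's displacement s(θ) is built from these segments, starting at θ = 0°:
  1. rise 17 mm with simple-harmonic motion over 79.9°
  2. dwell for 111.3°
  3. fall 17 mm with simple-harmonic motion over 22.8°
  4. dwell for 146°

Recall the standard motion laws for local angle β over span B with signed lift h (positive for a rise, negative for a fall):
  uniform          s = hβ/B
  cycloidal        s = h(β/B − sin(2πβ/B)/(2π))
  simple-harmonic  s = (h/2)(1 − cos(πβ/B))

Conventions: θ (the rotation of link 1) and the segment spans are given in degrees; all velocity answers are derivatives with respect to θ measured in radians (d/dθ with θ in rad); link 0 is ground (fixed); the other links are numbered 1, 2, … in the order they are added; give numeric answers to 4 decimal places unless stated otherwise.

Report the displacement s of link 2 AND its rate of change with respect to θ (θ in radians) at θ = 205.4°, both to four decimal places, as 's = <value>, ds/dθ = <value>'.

segment 1 (0° to 79.9°, simple-harmonic, h = 17) is passed completely: s = 0.0000 + (17) = 17.0000
segment 2 (79.9° to 191.2°, dwell): s unchanged at 17.0000
θ = 205.4° falls in segment 3 (191.2° to 214°, simple-harmonic, h = -17): β = 205.4 − 191.2 = 14.2°, B = 22.8°; Δs = -17/2·(1 − cos(π·0.6228)) = -11.6986; s = 17.0000 − 11.6986 = 5.3014
velocity in seg [191.2°–214°] (simple-harmonic), θ in radians: β = 14.2° = 0.2478 rad, B = 22.8° = 0.3979 rad; ds/dθ = (πh/(2B)) sin(πβ/B) = (π·(-17)/(2·0.3979)) sin(π·0.6228) = -62.172628 mm/rad

s = 5.3014, ds/dθ = -62.1726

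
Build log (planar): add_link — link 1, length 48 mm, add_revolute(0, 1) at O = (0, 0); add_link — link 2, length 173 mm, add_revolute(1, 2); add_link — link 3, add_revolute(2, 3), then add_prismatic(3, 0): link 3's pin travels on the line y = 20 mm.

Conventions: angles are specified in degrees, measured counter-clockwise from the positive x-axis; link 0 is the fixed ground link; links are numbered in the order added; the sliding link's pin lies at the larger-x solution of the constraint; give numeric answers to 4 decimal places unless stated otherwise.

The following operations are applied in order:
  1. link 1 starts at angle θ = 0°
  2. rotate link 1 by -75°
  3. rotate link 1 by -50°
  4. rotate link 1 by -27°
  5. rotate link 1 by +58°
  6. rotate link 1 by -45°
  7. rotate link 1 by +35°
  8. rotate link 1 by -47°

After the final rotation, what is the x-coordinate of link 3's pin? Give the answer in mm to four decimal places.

geometry: r = 48 mm, L = 173 mm, e = 20 mm; θ starts at 0°
rotate link 1 by -75°: θ ← 0° -75° = -75°
rotate link 1 by -50°: θ ← -75° -50° = -125°
rotate link 1 by -27°: θ ← -125° -27° = -152°
rotate link 1 by +58°: θ ← -152° +58° = -94°
rotate link 1 by -45°: θ ← -94° -45° = -139°
rotate link 1 by +35°: θ ← -139° +35° = -104°
rotate link 1 by -47°: θ ← -104° -47° = -151°
crank pin P = (r cos θ, r sin θ) = (-41.981746, -23.270862)
h = r sin θ − e = -23.270862 − 20 = -43.270862
x = r cos θ + √(L² − h²) = -41.981746 + 167.501142 = 125.519396

125.5194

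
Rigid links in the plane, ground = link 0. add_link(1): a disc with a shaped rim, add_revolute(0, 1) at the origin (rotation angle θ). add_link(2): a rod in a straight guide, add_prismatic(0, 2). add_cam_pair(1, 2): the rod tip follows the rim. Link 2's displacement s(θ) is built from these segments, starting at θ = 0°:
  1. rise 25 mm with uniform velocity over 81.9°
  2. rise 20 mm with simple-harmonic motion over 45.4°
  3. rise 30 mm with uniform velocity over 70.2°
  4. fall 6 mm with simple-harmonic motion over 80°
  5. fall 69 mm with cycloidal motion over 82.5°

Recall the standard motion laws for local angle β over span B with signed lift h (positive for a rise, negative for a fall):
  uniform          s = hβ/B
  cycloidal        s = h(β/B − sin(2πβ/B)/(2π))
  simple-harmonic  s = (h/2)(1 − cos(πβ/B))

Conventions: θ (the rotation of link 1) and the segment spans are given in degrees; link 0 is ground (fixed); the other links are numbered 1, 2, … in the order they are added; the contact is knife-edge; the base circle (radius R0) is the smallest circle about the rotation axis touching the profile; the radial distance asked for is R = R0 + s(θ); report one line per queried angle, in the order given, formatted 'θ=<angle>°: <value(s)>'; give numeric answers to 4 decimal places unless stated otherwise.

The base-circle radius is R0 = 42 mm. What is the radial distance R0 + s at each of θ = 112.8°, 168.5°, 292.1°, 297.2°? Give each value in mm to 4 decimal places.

segment 1 (0° to 81.9°, uniform, h = 25) is passed completely: s = 0.0000 + (25) = 25.0000
θ = 112.8° falls in segment 2 (81.9° to 127.3°, simple-harmonic, h = 20): β = 112.8 − 81.9 = 30.9°, B = 45.4°; Δs = 20/2·(1 − cos(π·0.6806)) = 15.3746; s = 25.0000 + 15.3746 = 40.3746
segment 2 (81.9° to 127.3°, simple-harmonic, h = 20) is passed completely: s = 25.0000 + (20) = 45.0000
θ = 168.5° falls in segment 3 (127.3° to 197.5°, uniform, h = 30): β = 168.5 − 127.3 = 41.2°, B = 70.2°; Δs = 30·41.2/70.2 = 17.6068; s = 45.0000 + 17.6068 = 62.6068
segment 3 (127.3° to 197.5°, uniform, h = 30) is passed completely: s = 45.0000 + (30) = 75.0000
segment 4 (197.5° to 277.5°, simple-harmonic, h = -6) is passed completely: s = 75.0000 + (-6) = 69.0000
θ = 292.1° falls in segment 5 (277.5° to 360°, cycloidal, h = -69): β = 292.1 − 277.5 = 14.6°, B = 82.5°; Δs = -69·(0.1770 − sin(2π·0.1770)/(2π)) = -2.3652; s = 69.0000 − 2.3652 = 66.6348
θ = 297.2° falls in segment 5 (277.5° to 360°, cycloidal, h = -69): β = 297.2 − 277.5 = 19.7°, B = 82.5°; Δs = -69·(0.2388 − sin(2π·0.2388)/(2π)) = -5.5219; s = 69.0000 − 5.5219 = 63.4781
θ=112.8°: R = R0 + s = 42 + 40.3746 = 82.3746
θ=168.5°: R = R0 + s = 42 + 62.6068 = 104.6068
θ=292.1°: R = R0 + s = 42 + 66.6348 = 108.6348
θ=297.2°: R = R0 + s = 42 + 63.4781 = 105.4781

θ=112.8°: 82.3746
θ=168.5°: 104.6068
θ=292.1°: 108.6348
θ=297.2°: 105.4781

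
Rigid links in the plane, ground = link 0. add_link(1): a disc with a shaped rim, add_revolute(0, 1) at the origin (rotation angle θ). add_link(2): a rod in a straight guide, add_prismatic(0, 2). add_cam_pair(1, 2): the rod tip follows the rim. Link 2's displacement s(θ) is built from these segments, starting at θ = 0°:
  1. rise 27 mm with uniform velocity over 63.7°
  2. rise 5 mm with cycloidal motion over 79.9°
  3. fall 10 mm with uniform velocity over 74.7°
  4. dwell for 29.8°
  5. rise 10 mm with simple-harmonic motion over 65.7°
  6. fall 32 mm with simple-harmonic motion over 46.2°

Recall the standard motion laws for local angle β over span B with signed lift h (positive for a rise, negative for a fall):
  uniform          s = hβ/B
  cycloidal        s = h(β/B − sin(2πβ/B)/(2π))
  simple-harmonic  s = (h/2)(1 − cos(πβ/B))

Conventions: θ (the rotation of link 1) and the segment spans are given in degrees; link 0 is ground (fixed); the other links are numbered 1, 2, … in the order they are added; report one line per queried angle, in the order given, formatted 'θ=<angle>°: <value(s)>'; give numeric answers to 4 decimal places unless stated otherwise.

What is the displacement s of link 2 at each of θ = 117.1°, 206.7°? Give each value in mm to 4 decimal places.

segment 1 (0° to 63.7°, uniform, h = 27) is passed completely: s = 0.0000 + (27) = 27.0000
θ = 117.1° falls in segment 2 (63.7° to 143.6°, cycloidal, h = 5): β = 117.1 − 63.7 = 53.4°, B = 79.9°; Δs = 5·(0.6683 − sin(2π·0.6683)/(2π)) = 4.0350; s = 27.0000 + 4.0350 = 31.0350
segment 2 (63.7° to 143.6°, cycloidal, h = 5) is passed completely: s = 27.0000 + (5) = 32.0000
θ = 206.7° falls in segment 3 (143.6° to 218.3°, uniform, h = -10): β = 206.7 − 143.6 = 63.1°, B = 74.7°; Δs = -10·63.1/74.7 = -8.4471; s = 32.0000 − 8.4471 = 23.5529

θ=117.1°: 31.0350
θ=206.7°: 23.5529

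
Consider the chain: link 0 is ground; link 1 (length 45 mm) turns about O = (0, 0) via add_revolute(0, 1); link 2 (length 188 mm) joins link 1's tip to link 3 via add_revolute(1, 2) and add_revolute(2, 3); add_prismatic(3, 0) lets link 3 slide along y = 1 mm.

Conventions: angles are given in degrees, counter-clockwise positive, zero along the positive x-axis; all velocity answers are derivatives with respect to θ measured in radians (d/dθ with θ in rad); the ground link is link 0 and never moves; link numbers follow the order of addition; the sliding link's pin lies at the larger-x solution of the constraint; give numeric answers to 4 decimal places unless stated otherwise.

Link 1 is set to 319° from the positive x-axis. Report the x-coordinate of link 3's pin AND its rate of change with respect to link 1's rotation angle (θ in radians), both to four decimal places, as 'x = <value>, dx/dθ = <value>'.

geometry: r = 45 mm, L = 188 mm, e = 1 mm
crank pin P = (r cos θ, r sin θ) = (33.961931, -29.522656)
h = r sin θ − e = -29.522656 − 1 = -30.522656
x = r cos θ + √(L² − h²) = 33.961931 + 185.505707 = 219.467638
dx/dθ = −r sin θ − h·r cos θ/√(L² − h²) (θ in radians; h = -30.522656) = 35.110670

x = 219.4676, dx/dθ = 35.1107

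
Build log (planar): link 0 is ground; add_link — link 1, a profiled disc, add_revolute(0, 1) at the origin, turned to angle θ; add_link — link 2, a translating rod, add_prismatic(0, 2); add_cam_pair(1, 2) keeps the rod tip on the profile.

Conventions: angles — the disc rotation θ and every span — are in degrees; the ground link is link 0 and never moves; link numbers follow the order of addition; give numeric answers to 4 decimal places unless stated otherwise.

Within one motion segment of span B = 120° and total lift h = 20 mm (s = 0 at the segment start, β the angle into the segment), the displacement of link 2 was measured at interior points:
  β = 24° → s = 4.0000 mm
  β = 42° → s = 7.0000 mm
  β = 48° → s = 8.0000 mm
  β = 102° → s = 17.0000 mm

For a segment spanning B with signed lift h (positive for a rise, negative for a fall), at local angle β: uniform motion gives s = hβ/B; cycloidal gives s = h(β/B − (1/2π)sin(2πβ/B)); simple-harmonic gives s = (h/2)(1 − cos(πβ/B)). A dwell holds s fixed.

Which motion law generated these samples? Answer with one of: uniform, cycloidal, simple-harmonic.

candidates at β/B = r: uniform s = h·r (linear in β); cycloidal s = h·(r − sin(2πr)/(2π)); simple-harmonic s = (h/2)(1 − cos(πr))
β=24°: printed 4.0000 | uniform 4.0000, cycloidal 0.9727, simple-harmonic 1.9098
β=42°: printed 7.0000 | uniform 7.0000, cycloidal 4.4248, simple-harmonic 5.4601
β=48°: printed 8.0000 | uniform 8.0000, cycloidal 6.1290, simple-harmonic 6.9098
β=102°: printed 17.0000 | uniform 17.0000, cycloidal 19.5752, simple-harmonic 18.9101
only one law matches every sample → uniform

uniform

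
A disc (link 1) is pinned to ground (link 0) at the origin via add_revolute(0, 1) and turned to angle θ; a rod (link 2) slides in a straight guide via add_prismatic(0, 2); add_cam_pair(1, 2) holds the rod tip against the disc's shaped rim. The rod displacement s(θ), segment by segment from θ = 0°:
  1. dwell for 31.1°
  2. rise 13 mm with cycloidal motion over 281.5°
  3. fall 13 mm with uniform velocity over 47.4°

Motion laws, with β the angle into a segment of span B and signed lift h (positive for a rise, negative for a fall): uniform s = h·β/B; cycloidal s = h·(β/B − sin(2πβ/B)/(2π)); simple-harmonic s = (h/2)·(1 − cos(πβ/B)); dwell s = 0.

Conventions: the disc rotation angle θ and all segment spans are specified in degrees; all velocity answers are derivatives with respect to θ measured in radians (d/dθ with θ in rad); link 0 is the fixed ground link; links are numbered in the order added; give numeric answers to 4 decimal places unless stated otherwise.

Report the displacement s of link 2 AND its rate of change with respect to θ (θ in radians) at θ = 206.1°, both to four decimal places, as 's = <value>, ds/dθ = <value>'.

segment 1 (0° to 31.1°, dwell): s unchanged at 0.0000
θ = 206.1° falls in segment 2 (31.1° to 312.6°, cycloidal, h = 13): β = 206.1 − 31.1 = 175°, B = 281.5°; Δs = 13·(0.6217 − sin(2π·0.6217)/(2π)) = 9.5138; s = 0.0000 + 9.5138 = 9.5138
velocity in seg [31.1°–312.6°] (cycloidal), θ in radians: β = 175° = 3.0543 rad, B = 281.5° = 4.9131 rad; ds/dθ = (h/B)(1 − cos(2πβ/B)) = (13/4.9131)(1 − cos(2π·0.6217)) = 4.555720 mm/rad

s = 9.5138, ds/dθ = 4.5557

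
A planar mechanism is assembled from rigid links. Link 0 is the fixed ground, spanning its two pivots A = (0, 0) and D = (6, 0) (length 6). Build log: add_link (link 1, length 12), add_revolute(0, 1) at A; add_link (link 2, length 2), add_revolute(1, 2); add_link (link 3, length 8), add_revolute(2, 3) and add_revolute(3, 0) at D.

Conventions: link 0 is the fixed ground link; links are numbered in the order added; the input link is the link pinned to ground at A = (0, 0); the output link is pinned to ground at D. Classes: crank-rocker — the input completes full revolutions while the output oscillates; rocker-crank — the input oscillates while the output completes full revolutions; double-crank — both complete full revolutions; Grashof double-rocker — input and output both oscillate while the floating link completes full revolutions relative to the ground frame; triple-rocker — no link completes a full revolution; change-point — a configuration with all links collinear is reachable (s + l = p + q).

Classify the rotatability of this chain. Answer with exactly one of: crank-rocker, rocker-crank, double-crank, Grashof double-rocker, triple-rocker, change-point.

lengths: ground=6, input=12, coupler=2, output=8
sorted: s=2 (shortest), l=12 (longest), p+q=14
s + l = 14 vs p + q = 14
s + l = p + q → change-point (collinear configuration reachable)

change-point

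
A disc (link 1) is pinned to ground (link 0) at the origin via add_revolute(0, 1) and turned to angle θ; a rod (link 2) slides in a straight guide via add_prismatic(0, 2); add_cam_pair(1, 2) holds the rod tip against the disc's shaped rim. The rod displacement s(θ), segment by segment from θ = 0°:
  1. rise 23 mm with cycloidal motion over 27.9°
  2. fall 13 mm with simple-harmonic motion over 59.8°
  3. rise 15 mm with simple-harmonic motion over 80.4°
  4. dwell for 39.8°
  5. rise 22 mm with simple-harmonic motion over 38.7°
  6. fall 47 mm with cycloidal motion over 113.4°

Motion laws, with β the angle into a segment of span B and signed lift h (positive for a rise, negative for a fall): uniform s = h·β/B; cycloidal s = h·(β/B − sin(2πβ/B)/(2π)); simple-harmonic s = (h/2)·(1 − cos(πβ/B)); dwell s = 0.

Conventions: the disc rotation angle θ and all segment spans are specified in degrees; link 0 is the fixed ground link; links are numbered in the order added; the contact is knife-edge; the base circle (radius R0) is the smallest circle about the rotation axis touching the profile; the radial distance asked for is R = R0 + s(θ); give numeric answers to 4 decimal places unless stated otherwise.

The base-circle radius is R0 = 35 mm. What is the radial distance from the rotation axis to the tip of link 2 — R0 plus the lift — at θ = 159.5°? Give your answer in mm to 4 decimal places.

segment 1 (0° to 27.9°, cycloidal, h = 23) is passed completely: s = 0.0000 + (23) = 23.0000
segment 2 (27.9° to 87.7°, simple-harmonic, h = -13) is passed completely: s = 23.0000 + (-13) = 10.0000
θ = 159.5° falls in segment 3 (87.7° to 168.1°, simple-harmonic, h = 15): β = 159.5 − 87.7 = 71.8°, B = 80.4°; Δs = 15/2·(1 − cos(π·0.8930)) = 14.5805; s = 10.0000 + 14.5805 = 24.5805
R = R0 + s = 35 + 24.5805 = 59.5805

59.5805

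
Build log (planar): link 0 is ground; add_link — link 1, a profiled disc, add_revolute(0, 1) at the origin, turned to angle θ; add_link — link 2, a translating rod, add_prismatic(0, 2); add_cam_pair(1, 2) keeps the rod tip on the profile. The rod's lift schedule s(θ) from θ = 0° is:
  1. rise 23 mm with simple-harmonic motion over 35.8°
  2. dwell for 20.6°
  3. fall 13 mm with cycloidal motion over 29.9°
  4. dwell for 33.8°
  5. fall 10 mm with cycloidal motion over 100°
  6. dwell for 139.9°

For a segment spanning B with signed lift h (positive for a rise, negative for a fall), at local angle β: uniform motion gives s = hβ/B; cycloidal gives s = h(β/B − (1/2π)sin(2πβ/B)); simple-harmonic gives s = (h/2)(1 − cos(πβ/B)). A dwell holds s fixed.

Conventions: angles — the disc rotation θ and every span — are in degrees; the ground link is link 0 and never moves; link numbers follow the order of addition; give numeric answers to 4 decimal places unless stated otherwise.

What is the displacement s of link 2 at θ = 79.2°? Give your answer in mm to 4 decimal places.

seg 1 [0°–35.8°] simple-harmonic, h=23: full span → s += 23 → s = 23.0000
seg 2 [35.8°–56.4°] dwell: s stays 23.0000
seg 3 [56.4°–86.3°] cycloidal, h=-13: θ=79.2° here. β=22.8, B=29.9. -13·(0.7625 − sin(2π·0.7625)/(2π)) = -11.9756 → s = 11.0244

11.0244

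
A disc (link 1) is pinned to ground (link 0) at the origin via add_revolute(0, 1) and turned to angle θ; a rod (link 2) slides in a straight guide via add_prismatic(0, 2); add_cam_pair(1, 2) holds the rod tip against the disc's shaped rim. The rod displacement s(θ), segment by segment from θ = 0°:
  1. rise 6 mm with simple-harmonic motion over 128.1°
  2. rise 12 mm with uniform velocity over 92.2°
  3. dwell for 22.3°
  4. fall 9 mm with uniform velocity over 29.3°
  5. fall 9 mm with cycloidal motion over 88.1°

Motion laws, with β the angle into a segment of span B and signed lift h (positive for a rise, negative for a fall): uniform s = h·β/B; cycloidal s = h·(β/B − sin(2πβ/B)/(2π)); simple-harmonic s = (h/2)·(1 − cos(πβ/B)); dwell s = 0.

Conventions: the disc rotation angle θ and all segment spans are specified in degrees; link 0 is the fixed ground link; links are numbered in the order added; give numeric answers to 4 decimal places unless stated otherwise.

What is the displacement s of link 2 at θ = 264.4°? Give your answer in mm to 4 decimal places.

segment 1 (0° to 128.1°, simple-harmonic, h = 6) is passed completely: s = 0.0000 + (6) = 6.0000
segment 2 (128.1° to 220.3°, uniform, h = 12) is passed completely: s = 6.0000 + (12) = 18.0000
segment 3 (220.3° to 242.6°, dwell): s unchanged at 18.0000
θ = 264.4° falls in segment 4 (242.6° to 271.9°, uniform, h = -9): β = 264.4 − 242.6 = 21.8°, B = 29.3°; Δs = -9·21.8/29.3 = -6.6962; s = 18.0000 − 6.6962 = 11.3038

11.3038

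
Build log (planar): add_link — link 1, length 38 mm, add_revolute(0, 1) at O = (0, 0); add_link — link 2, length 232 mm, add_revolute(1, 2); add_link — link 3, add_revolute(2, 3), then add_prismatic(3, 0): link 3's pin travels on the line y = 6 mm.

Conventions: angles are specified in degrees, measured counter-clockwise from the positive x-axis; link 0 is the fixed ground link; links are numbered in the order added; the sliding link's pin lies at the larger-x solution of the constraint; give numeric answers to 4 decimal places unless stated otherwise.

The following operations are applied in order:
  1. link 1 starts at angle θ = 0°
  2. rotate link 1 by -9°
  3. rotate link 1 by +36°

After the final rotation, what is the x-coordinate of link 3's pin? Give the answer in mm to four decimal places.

geometry: r = 38 mm, L = 232 mm, e = 6 mm; θ starts at 0°
rotate link 1 by -9°: θ ← 0° -9° = -9°
rotate link 1 by +36°: θ ← -9° +36° = 27°
crank pin P = (r cos θ, r sin θ) = (33.858248, 17.251639)
h = r sin θ − e = 17.251639 − 6 = 11.251639
x = r cos θ + √(L² − h²) = 33.858248 + 231.726996 = 265.585244

265.5852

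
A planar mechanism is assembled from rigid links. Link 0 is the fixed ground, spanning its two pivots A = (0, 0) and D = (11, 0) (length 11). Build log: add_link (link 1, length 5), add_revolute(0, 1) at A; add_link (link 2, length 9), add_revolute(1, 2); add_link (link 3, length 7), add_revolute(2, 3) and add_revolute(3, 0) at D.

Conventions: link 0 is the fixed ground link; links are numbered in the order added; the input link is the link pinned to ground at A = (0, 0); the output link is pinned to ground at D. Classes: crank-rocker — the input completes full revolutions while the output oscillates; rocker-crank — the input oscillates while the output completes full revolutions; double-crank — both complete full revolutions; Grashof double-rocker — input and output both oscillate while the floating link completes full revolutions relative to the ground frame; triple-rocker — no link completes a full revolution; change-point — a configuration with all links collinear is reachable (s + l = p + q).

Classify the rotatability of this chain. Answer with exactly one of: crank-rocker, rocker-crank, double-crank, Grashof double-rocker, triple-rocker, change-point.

lengths: ground=11, input=5, coupler=9, output=7
sorted: s=5 (shortest), l=11 (longest), p+q=16
s + l = 16 vs p + q = 16
s + l = p + q → change-point (collinear configuration reachable)

change-point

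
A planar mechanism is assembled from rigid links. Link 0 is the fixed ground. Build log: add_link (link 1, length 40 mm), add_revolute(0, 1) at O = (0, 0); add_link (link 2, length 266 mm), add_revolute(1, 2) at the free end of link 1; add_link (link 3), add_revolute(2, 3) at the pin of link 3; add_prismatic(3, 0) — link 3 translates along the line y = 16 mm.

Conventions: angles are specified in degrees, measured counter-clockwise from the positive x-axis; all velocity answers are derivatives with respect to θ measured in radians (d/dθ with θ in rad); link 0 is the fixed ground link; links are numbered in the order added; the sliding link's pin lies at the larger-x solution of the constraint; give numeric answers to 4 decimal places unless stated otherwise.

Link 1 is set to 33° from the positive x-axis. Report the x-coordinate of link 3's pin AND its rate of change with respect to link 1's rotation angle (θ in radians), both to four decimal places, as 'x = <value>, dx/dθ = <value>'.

geometry: r = 40 mm, L = 266 mm, e = 16 mm
crank pin P = (r cos θ, r sin θ) = (33.546823, 21.785561)
h = r sin θ − e = 21.785561 − 16 = 5.785561
x = r cos θ + √(L² − h²) = 33.546823 + 265.937074 = 299.483897
dx/dθ = −r sin θ − h·r cos θ/√(L² − h²) (θ in radians; h = 5.785561) = -22.515385

x = 299.4839, dx/dθ = -22.5154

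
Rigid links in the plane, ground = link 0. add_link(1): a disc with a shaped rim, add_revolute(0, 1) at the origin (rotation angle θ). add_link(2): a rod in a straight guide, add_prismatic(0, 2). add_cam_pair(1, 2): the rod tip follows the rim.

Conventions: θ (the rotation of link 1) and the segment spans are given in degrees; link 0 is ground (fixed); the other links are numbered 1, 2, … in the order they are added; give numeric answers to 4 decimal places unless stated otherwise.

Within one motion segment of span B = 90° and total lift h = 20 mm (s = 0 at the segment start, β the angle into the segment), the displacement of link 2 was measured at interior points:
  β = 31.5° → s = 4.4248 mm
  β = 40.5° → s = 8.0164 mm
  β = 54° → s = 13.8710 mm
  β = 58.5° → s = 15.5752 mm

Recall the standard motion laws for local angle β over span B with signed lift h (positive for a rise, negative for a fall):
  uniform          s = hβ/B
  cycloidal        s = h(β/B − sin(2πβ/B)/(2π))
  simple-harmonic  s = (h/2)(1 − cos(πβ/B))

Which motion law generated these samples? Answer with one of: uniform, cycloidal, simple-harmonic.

candidates at β/B = r: uniform s = h·r (linear in β); cycloidal s = h·(r − sin(2πr)/(2π)); simple-harmonic s = (h/2)(1 − cos(πr))
β=31.5°: printed 4.4248 | uniform 7.0000, cycloidal 4.4248, simple-harmonic 5.4601
β=40.5°: printed 8.0164 | uniform 9.0000, cycloidal 8.0164, simple-harmonic 8.4357
β=54°: printed 13.8710 | uniform 12.0000, cycloidal 13.8710, simple-harmonic 13.0902
β=58.5°: printed 15.5752 | uniform 13.0000, cycloidal 15.5752, simple-harmonic 14.5399
only one law matches every sample → cycloidal

cycloidal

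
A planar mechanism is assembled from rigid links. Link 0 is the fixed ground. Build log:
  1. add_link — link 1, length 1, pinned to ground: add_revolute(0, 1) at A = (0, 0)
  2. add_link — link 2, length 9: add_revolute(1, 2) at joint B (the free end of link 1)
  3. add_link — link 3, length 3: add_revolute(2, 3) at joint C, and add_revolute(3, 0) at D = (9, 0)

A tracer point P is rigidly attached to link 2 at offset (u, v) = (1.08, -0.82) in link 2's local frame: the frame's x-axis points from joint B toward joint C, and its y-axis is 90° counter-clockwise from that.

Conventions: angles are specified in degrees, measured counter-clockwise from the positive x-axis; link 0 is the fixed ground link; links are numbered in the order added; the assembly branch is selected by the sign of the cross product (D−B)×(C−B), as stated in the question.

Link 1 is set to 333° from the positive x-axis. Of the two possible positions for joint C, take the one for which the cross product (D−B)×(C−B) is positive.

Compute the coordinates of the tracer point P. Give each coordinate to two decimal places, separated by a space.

A=(0,0), D=(9.00,0)
B = A + 1.00·(cos333°, sin333°) = (0.8910, -0.4540)
|BD| = 8.1217
circle(B,9.00) ∩ circle(D,3.00): a=8.4934, h=2.9769
  candidates: C₊=(9.2047,2.9930) cross=24.177; C₋=(9.5375,-2.9514) cross=-24.177
  branch + wants cross > 0 → take C=(9.2047,2.9930) (cross=24.177)
ex = (C−B)/|BC| = (0.9237,0.3830); ey = (-0.3830,0.9237)
P = B + 1.08·ex + -0.82·ey = (2.2027,-0.7978)

2.20 -0.80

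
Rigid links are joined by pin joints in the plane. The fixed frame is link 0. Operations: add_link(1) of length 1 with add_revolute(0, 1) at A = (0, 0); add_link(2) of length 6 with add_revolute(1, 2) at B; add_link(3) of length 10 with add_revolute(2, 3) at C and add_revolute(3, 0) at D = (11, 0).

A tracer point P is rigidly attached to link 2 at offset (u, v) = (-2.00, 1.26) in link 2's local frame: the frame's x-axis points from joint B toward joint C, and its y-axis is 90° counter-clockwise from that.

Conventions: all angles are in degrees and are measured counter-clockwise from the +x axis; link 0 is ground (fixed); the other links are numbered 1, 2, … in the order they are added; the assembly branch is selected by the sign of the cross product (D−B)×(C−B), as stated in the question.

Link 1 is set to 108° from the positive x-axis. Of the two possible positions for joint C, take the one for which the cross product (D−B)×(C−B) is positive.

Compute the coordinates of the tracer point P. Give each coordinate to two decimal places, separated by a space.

A=(0,0), D=(11.00,0)
B = A + 1.00·(cos108°, sin108°) = (-0.3090, 0.9511)
|BD| = 11.3489
circle(B,6.00) ∩ circle(D,10.00): a=2.8548, h=5.2773
  candidates: C₊=(2.9780,5.9706) cross=59.892; C₋=(2.0935,-4.5469) cross=-59.892
  branch + wants cross > 0 → take C=(2.9780,5.9706) (cross=59.892)
ex = (C−B)/|BC| = (0.5478,0.8366); ey = (-0.8366,0.5478)
P = B + -2.00·ex + 1.26·ey = (-2.4588,-0.0318)

-2.46 -0.03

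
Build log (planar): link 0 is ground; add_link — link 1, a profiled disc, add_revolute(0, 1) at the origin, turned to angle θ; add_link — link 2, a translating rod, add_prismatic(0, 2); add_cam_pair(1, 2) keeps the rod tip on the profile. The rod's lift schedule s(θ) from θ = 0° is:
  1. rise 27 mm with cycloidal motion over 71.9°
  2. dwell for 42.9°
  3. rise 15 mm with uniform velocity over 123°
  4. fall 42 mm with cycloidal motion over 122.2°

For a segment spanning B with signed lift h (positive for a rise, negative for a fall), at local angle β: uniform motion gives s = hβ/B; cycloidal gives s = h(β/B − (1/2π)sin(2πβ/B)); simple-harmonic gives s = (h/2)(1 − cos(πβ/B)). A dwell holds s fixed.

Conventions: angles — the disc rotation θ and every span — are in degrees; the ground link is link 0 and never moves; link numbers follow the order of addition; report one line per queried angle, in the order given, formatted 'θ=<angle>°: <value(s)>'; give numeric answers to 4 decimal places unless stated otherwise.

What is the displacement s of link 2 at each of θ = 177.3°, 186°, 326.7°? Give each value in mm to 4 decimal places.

seg 1 [0°–71.9°] cycloidal, h=27: full span → s += 27 → s = 27.0000
seg 2 [71.9°–114.8°] dwell: s stays 27.0000
seg 3 [114.8°–237.8°] uniform, h=15: θ=177.3° here. β=62.5, B=123. 15·62.5/123 = 7.6220 → s = 34.6220
seg 3 [114.8°–237.8°] uniform, h=15: θ=186° here. β=71.2, B=123. 15·71.2/123 = 8.6829 → s = 35.6829
seg 3 [114.8°–237.8°] uniform, h=15: full span → s += 15 → s = 42.0000
seg 4 [237.8°–360°] cycloidal, h=-42: θ=326.7° here. β=88.9, B=122.2. -42·(0.7275 − sin(2π·0.7275)/(2π)) = -37.1726 → s = 4.8274

θ=177.3°: 34.6220
θ=186°: 35.6829
θ=326.7°: 4.8274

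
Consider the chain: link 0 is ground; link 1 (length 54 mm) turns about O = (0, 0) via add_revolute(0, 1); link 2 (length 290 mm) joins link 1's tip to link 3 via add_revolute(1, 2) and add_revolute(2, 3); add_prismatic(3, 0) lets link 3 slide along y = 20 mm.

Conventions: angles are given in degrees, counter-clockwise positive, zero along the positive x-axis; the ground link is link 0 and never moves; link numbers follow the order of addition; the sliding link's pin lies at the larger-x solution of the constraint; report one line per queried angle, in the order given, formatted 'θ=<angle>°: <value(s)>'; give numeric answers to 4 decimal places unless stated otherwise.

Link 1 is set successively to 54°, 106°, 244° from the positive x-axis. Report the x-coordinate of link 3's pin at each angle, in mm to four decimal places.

geometry: r = 54 mm, L = 290 mm, e = 20 mm
θ=54°: crank pin P = (r cos θ, r sin θ) = (31.740404, 43.686918)
θ=54°: h = r sin θ − e = 43.686918 − 20 = 23.686918
θ=54°: x = r cos θ + √(L² − h²) = 31.740404 + 289.031019 = 320.771423
θ=106°: crank pin P = (r cos θ, r sin θ) = (-14.884417, 51.908132)
θ=106°: h = r sin θ − e = 51.908132 − 20 = 31.908132
θ=106°: x = r cos θ + √(L² − h²) = -14.884417 + 288.239260 = 273.354843
θ=244°: crank pin P = (r cos θ, r sin θ) = (-23.672042, -48.534879)
θ=244°: h = r sin θ − e = -48.534879 − 20 = -68.534879
θ=244°: x = r cos θ + √(L² − h²) = -23.672042 + 281.785327 = 258.113285

θ=54°: 320.7714
θ=106°: 273.3548
θ=244°: 258.1133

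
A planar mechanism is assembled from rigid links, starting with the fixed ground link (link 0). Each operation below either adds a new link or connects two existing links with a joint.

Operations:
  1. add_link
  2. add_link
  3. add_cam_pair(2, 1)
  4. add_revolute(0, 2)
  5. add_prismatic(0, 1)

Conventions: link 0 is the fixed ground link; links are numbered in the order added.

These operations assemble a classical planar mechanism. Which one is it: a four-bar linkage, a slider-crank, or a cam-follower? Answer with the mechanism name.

links: 3 (incl. ground); joints: 1 revolute, 1 prismatic, 1 higher (cam) pair, forming one closed loop
3 links, revolute + prismatic + higher pair in one loop → cam-follower

cam-follower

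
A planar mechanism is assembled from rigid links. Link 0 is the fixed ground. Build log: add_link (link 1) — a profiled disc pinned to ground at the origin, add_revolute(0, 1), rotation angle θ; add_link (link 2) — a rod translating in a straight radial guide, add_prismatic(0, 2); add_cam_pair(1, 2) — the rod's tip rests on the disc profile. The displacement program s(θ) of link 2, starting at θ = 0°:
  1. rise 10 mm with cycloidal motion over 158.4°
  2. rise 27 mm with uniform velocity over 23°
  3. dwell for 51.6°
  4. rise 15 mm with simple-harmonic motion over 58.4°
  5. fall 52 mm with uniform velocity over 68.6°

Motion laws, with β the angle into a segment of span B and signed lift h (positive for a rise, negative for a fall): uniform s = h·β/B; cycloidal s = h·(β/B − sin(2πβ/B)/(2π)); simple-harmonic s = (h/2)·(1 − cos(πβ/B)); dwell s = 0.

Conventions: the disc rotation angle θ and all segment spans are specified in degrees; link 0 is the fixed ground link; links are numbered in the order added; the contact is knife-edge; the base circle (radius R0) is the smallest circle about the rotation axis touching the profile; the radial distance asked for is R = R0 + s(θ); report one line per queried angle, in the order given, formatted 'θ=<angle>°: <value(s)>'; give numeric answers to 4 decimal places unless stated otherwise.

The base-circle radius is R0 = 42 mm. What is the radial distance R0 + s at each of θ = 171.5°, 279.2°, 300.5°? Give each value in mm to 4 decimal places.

seg 1 [0°–158.4°] cycloidal, h=10: full span → s += 10 → s = 10.0000
seg 2 [158.4°–181.4°] uniform, h=27: θ=171.5° here. β=13.1, B=23. 27·13.1/23 = 15.3783 → s = 25.3783
seg 2 [158.4°–181.4°] uniform, h=27: full span → s += 27 → s = 37.0000
seg 3 [181.4°–233°] dwell: s stays 37.0000
seg 4 [233°–291.4°] simple-harmonic, h=15: θ=279.2° here. β=46.2, B=58.4. 15/2·(1 − cos(π·0.7911)) = 13.4420 → s = 50.4420
seg 4 [233°–291.4°] simple-harmonic, h=15: full span → s += 15 → s = 52.0000
seg 5 [291.4°–360°] uniform, h=-52: θ=300.5° here. β=9.1, B=68.6. -52·9.1/68.6 = -6.8980 → s = 45.1020
θ=171.5°: R = R0 + s = 42 + 25.3783 = 67.3783
θ=279.2°: R = R0 + s = 42 + 50.4420 = 92.4420
θ=300.5°: R = R0 + s = 42 + 45.1020 = 87.1020

θ=171.5°: 67.3783
θ=279.2°: 92.4420
θ=300.5°: 87.1020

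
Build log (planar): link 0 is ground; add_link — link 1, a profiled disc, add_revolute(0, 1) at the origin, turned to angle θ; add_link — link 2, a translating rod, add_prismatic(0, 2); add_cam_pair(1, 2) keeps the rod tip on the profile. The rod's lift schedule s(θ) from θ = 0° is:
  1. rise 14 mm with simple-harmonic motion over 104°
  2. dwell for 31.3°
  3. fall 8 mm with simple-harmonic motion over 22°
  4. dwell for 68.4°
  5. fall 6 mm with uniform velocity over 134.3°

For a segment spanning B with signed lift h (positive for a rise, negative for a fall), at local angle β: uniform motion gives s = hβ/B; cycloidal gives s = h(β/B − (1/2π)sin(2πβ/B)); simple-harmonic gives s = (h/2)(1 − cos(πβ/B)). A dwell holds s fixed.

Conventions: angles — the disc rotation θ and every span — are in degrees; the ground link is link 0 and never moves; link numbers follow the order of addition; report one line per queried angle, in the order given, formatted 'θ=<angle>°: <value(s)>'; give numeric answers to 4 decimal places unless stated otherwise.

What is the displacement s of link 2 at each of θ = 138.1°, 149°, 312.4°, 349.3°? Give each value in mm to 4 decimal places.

seg 1 [0°–104°] simple-harmonic, h=14: full span → s += 14 → s = 14.0000
seg 2 [104°–135.3°] dwell: s stays 14.0000
seg 3 [135.3°–157.3°] simple-harmonic, h=-8: θ=138.1° here. β=2.8, B=22. -8/2·(1 − cos(π·0.1273)) = -0.3155 → s = 13.6845
seg 3 [135.3°–157.3°] simple-harmonic, h=-8: θ=149° here. β=13.7, B=22. -8/2·(1 − cos(π·0.6227)) = -5.5043 → s = 8.4957
seg 3 [135.3°–157.3°] simple-harmonic, h=-8: full span → s += -8 → s = 6.0000
seg 4 [157.3°–225.7°] dwell: s stays 6.0000
seg 5 [225.7°–360°] uniform, h=-6: θ=312.4° here. β=86.7, B=134.3. -6·86.7/134.3 = -3.8734 → s = 2.1266
seg 5 [225.7°–360°] uniform, h=-6: θ=349.3° here. β=123.6, B=134.3. -6·123.6/134.3 = -5.5220 → s = 0.4780

θ=138.1°: 13.6845
θ=149°: 8.4957
θ=312.4°: 2.1266
θ=349.3°: 0.4780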